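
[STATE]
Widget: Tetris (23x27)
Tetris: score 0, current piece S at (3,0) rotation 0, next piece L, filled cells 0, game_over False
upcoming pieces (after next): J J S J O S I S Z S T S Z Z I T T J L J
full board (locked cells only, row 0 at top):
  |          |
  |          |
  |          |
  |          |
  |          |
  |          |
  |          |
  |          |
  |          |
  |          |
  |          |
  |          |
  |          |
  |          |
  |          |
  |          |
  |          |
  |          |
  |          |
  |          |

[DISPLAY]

    ░░    │Next:       
   ░░     │  ▒         
          │▒▒▒         
          │            
          │            
          │            
          │Score:      
          │0           
          │            
          │            
          │            
          │            
          │            
          │            
          │            
          │            
          │            
          │            
          │            
          │            
          │            
          │            
          │            
          │            
          │            
          │            
          │            


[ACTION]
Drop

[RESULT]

          │Next:       
    ░░    │  ▒         
   ░░     │▒▒▒         
          │            
          │            
          │            
          │Score:      
          │0           
          │            
          │            
          │            
          │            
          │            
          │            
          │            
          │            
          │            
          │            
          │            
          │            
          │            
          │            
          │            
          │            
          │            
          │            
          │            


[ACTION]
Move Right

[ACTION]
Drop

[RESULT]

          │Next:       
          │  ▒         
     ░░   │▒▒▒         
    ░░    │            
          │            
          │            
          │Score:      
          │0           
          │            
          │            
          │            
          │            
          │            
          │            
          │            
          │            
          │            
          │            
          │            
          │            
          │            
          │            
          │            
          │            
          │            
          │            
          │            


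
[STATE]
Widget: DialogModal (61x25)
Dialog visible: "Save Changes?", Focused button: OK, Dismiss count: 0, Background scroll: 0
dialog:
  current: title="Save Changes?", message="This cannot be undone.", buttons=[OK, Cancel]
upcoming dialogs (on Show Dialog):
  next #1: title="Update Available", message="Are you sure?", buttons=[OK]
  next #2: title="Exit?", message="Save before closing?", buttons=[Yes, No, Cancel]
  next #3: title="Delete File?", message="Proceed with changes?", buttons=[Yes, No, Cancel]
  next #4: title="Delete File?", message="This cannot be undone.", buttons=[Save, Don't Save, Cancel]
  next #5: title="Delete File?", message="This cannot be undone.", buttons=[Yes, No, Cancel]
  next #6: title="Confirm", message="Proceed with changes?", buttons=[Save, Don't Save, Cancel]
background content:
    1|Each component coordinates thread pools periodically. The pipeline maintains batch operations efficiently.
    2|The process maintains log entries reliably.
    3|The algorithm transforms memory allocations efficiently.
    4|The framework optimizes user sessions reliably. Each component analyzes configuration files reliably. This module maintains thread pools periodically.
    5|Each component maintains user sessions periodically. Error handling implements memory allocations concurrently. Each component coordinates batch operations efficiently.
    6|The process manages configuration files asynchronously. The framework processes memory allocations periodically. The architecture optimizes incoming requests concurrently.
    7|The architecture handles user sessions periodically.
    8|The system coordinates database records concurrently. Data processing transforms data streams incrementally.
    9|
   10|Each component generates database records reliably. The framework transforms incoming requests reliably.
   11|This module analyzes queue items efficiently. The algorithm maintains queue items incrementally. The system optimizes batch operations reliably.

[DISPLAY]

Each component coordinates thread pools periodically. The pip
The process maintains log entries reliably.                  
The algorithm transforms memory allocations efficiently.     
The framework optimizes user sessions reliably. Each componen
Each component maintains user sessions periodically. Error ha
The process manages configuration files asynchronously. The f
The architecture handles user sessions periodically.         
The system coordinates database records concurrently. Data pr
                                                             
Each component generates database records reliably. The frame
This module analy┌────────────────────────┐y. The algorithm m
                 │     Save Changes?      │                  
                 │ This cannot be undone. │                  
                 │     [OK]  Cancel       │                  
                 └────────────────────────┘                  
                                                             
                                                             
                                                             
                                                             
                                                             
                                                             
                                                             
                                                             
                                                             
                                                             


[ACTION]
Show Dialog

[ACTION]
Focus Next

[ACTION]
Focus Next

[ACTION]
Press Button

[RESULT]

Each component coordinates thread pools periodically. The pip
The process maintains log entries reliably.                  
The algorithm transforms memory allocations efficiently.     
The framework optimizes user sessions reliably. Each componen
Each component maintains user sessions periodically. Error ha
The process manages configuration files asynchronously. The f
The architecture handles user sessions periodically.         
The system coordinates database records concurrently. Data pr
                                                             
Each component generates database records reliably. The frame
This module analyzes queue items efficiently. The algorithm m
                                                             
                                                             
                                                             
                                                             
                                                             
                                                             
                                                             
                                                             
                                                             
                                                             
                                                             
                                                             
                                                             
                                                             


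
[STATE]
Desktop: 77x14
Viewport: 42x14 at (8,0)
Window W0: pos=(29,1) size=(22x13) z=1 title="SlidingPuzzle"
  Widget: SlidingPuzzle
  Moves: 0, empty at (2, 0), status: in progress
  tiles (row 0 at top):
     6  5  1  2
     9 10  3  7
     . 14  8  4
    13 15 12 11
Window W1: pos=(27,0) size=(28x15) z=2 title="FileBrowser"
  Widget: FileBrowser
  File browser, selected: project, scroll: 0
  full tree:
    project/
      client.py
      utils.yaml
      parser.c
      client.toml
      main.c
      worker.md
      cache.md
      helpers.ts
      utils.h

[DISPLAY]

                   ┏━━━━━━━━━━━━━━━━━━━━━━
                   ┃ FileBrowser          
                   ┠──────────────────────
                   ┃> [-] project/        
                   ┃    client.py         
                   ┃    utils.yaml        
                   ┃    parser.c          
                   ┃    client.toml       
                   ┃    main.c            
                   ┃    worker.md         
                   ┃    cache.md          
                   ┃    helpers.ts        
                   ┃    utils.h           
                   ┃                      


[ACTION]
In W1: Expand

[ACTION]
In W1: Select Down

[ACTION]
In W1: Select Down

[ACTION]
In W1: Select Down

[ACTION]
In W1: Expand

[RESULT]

                   ┏━━━━━━━━━━━━━━━━━━━━━━
                   ┃ FileBrowser          
                   ┠──────────────────────
                   ┃  [-] project/        
                   ┃    client.py         
                   ┃    utils.yaml        
                   ┃  > parser.c          
                   ┃    client.toml       
                   ┃    main.c            
                   ┃    worker.md         
                   ┃    cache.md          
                   ┃    helpers.ts        
                   ┃    utils.h           
                   ┃                      


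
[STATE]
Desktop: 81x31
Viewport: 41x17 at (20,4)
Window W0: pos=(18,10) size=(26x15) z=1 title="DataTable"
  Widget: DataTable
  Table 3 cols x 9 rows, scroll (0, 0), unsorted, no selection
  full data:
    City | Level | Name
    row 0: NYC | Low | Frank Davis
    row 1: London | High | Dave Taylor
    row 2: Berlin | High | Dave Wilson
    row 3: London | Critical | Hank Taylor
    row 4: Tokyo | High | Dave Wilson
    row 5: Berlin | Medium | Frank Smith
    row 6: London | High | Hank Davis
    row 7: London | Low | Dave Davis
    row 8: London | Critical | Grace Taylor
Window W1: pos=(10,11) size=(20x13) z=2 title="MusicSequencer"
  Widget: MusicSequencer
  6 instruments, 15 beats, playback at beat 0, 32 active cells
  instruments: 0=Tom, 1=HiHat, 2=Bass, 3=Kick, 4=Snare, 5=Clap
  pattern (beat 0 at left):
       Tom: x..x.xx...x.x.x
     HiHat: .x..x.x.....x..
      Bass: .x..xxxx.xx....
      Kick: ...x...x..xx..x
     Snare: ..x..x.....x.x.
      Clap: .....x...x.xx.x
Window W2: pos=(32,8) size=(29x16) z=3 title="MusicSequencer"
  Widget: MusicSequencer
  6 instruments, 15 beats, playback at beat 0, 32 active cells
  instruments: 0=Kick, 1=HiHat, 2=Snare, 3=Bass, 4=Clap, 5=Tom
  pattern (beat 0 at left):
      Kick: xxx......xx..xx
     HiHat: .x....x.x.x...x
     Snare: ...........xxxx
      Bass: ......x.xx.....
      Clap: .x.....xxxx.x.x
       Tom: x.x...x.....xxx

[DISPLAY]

                                         
                                         
                                         
                                         
            ┏━━━━━━━━━━━━━━━━━━━━━━━━━━━┓
            ┃ MusicSequencer            ┃
━━━━━━━━━━━━┠───────────────────────────┨
━━━━━━━━━┓  ┃      ▼12345678901234      ┃
uencer   ┃──┃  Kick███······██··██      ┃
─────────┨l ┃ HiHat·█····█·█·█···█      ┃
345678901┃──┃ Snare···········████      ┃
█·██···█·┃  ┃  Bass······█·██·····      ┃
·█·█·····┃  ┃  Clap·█·····████·█·█      ┃
·████·██·┃  ┃   Tom█·█···█·····███      ┃
█···█··██┃ic┃                           ┃
··█·····█┃  ┃                           ┃
··█···█·█┃um┃                           ┃


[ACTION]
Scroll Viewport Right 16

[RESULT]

                                         
                                         
                                         
                                         
━━━━━━━━━━━━━━━━━━━━━━━━┓                
sicSequencer            ┃                
────────────────────────┨                
   ▼12345678901234      ┃                
ick███······██··██      ┃                
Hat·█····█·█·█···█      ┃                
are···········████      ┃                
ass······█·██·····      ┃                
lap·█·····████·█·█      ┃                
Tom█·█···█·····███      ┃                
                        ┃                
                        ┃                
                        ┃                


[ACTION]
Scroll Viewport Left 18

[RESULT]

                                         
                                         
                                         
                                         
              ┏━━━━━━━━━━━━━━━━━━━━━━━━━━
              ┃ MusicSequencer           
┏━━━━━━━━━━━━━┠──────────────────────────
━━━━━━━━━━━┓  ┃      ▼12345678901234     
equencer   ┃──┃  Kick███······██··██     
───────────┨l ┃ HiHat·█····█·█·█···█     
12345678901┃──┃ Snare···········████     
··█·██···█·┃  ┃  Bass······█·██·····     
█··█·█·····┃  ┃  Clap·█·····████·█·█     
█··████·██·┃  ┃   Tom█·█···█·····███     
··█···█··██┃ic┃                          
·█··█·····█┃  ┃                          
····█···█·█┃um┃                          


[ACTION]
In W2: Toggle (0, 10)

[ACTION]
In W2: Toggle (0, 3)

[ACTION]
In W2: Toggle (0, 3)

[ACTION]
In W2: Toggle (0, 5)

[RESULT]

                                         
                                         
                                         
                                         
              ┏━━━━━━━━━━━━━━━━━━━━━━━━━━
              ┃ MusicSequencer           
┏━━━━━━━━━━━━━┠──────────────────────────
━━━━━━━━━━━┓  ┃      ▼12345678901234     
equencer   ┃──┃  Kick███··█···█···██     
───────────┨l ┃ HiHat·█····█·█·█···█     
12345678901┃──┃ Snare···········████     
··█·██···█·┃  ┃  Bass······█·██·····     
█··█·█·····┃  ┃  Clap·█·····████·█·█     
█··████·██·┃  ┃   Tom█·█···█·····███     
··█···█··██┃ic┃                          
·█··█·····█┃  ┃                          
····█···█·█┃um┃                          


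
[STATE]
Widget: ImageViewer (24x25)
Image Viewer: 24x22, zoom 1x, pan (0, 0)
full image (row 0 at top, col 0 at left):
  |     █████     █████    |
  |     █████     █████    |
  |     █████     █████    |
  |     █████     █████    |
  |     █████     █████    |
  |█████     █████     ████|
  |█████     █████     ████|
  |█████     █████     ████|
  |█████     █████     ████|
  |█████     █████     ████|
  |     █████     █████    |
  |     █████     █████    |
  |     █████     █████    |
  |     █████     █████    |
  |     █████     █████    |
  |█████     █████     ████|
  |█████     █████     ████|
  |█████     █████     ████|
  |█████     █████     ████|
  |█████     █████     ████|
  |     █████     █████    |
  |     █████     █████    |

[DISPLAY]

     █████     █████    
     █████     █████    
     █████     █████    
     █████     █████    
     █████     █████    
█████     █████     ████
█████     █████     ████
█████     █████     ████
█████     █████     ████
█████     █████     ████
     █████     █████    
     █████     █████    
     █████     █████    
     █████     █████    
     █████     █████    
█████     █████     ████
█████     █████     ████
█████     █████     ████
█████     █████     ████
█████     █████     ████
     █████     █████    
     █████     █████    
                        
                        
                        


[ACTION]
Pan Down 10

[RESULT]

     █████     █████    
     █████     █████    
     █████     █████    
     █████     █████    
     █████     █████    
█████     █████     ████
█████     █████     ████
█████     █████     ████
█████     █████     ████
█████     █████     ████
     █████     █████    
     █████     █████    
                        
                        
                        
                        
                        
                        
                        
                        
                        
                        
                        
                        
                        


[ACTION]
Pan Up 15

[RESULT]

     █████     █████    
     █████     █████    
     █████     █████    
     █████     █████    
     █████     █████    
█████     █████     ████
█████     █████     ████
█████     █████     ████
█████     █████     ████
█████     █████     ████
     █████     █████    
     █████     █████    
     █████     █████    
     █████     █████    
     █████     █████    
█████     █████     ████
█████     █████     ████
█████     █████     ████
█████     █████     ████
█████     █████     ████
     █████     █████    
     █████     █████    
                        
                        
                        


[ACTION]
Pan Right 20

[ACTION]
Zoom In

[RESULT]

          ██████████    
          ██████████    
          ██████████    
          ██████████    
          ██████████    
          ██████████    
          ██████████    
          ██████████    
          ██████████    
          ██████████    
██████████          ████
██████████          ████
██████████          ████
██████████          ████
██████████          ████
██████████          ████
██████████          ████
██████████          ████
██████████          ████
██████████          ████
          ██████████    
          ██████████    
          ██████████    
          ██████████    
          ██████████    


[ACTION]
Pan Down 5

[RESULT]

          ██████████    
          ██████████    
          ██████████    
          ██████████    
          ██████████    
██████████          ████
██████████          ████
██████████          ████
██████████          ████
██████████          ████
██████████          ████
██████████          ████
██████████          ████
██████████          ████
██████████          ████
          ██████████    
          ██████████    
          ██████████    
          ██████████    
          ██████████    
          ██████████    
          ██████████    
          ██████████    
          ██████████    
          ██████████    


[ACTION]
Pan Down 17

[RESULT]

          ██████████    
          ██████████    
          ██████████    
          ██████████    
          ██████████    
          ██████████    
          ██████████    
          ██████████    
██████████          ████
██████████          ████
██████████          ████
██████████          ████
██████████          ████
██████████          ████
██████████          ████
██████████          ████
██████████          ████
██████████          ████
          ██████████    
          ██████████    
          ██████████    
          ██████████    
                        
                        
                        


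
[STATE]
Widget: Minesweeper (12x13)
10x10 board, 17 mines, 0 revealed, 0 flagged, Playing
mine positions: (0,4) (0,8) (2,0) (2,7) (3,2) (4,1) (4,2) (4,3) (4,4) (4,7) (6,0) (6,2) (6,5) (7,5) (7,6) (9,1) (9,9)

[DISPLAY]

■■■■■■■■■■  
■■■■■■■■■■  
■■■■■■■■■■  
■■■■■■■■■■  
■■■■■■■■■■  
■■■■■■■■■■  
■■■■■■■■■■  
■■■■■■■■■■  
■■■■■■■■■■  
■■■■■■■■■■  
            
            
            


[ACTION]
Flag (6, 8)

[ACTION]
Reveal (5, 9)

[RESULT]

■■■■■■■■■■  
■■■■■■■■21  
■■■■■■■■1   
■■■■■■■■2   
■■■■■■■■1   
■■■■■■■11   
■■■■■■■1    
■■■■■■■1    
■■■■■■■111  
■■■■■■■■■■  
            
            
            


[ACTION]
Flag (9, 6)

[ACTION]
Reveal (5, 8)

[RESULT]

■■■■■■■■■■  
■■■■■■■■21  
■■■■■■■■1   
■■■■■■■■2   
■■■■■■■■1   
■■■■■■■11   
■■■■■■■1    
■■■■■■■1    
■■■■■■■111  
■■■■■■⚑■■■  
            
            
            


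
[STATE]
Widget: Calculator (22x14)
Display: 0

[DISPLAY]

                     0
┌───┬───┬───┬───┐     
│ 7 │ 8 │ 9 │ ÷ │     
├───┼───┼───┼───┤     
│ 4 │ 5 │ 6 │ × │     
├───┼───┼───┼───┤     
│ 1 │ 2 │ 3 │ - │     
├───┼───┼───┼───┤     
│ 0 │ . │ = │ + │     
├───┼───┼───┼───┤     
│ C │ MC│ MR│ M+│     
└───┴───┴───┴───┘     
                      
                      


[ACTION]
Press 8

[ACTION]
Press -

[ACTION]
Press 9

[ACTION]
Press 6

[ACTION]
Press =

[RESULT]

                   -88
┌───┬───┬───┬───┐     
│ 7 │ 8 │ 9 │ ÷ │     
├───┼───┼───┼───┤     
│ 4 │ 5 │ 6 │ × │     
├───┼───┼───┼───┤     
│ 1 │ 2 │ 3 │ - │     
├───┼───┼───┼───┤     
│ 0 │ . │ = │ + │     
├───┼───┼───┼───┤     
│ C │ MC│ MR│ M+│     
└───┴───┴───┴───┘     
                      
                      


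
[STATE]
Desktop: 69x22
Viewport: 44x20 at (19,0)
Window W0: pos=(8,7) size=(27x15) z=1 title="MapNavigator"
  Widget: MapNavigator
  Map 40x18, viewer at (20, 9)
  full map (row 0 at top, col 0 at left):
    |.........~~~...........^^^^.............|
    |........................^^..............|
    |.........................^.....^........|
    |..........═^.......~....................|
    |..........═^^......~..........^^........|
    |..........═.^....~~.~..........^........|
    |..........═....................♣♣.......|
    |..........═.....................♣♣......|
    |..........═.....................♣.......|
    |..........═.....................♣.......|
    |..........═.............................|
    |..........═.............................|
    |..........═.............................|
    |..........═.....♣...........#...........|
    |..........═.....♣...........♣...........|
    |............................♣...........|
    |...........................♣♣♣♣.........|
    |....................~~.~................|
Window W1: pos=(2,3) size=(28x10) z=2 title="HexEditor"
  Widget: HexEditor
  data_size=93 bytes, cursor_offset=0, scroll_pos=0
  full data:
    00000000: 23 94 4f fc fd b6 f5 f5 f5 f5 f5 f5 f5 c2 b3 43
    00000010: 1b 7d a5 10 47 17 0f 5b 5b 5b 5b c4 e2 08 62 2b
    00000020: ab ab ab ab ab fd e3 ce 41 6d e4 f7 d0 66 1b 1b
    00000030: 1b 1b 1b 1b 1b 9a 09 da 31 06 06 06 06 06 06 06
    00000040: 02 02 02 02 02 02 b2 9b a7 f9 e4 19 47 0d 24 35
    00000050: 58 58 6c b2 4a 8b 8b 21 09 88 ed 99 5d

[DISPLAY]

                                            
                                            
                                            
━━━━━━━━━━┓                                 
          ┃                                 
──────────┨                                 
4f fc fd b┃                                 
a5 10 47 1┃━━━━┓                            
ab ab ab f┃    ┃                            
1b 1b 1b 9┃────┨                            
02 02 02 0┃.^^.┃                            
6c b2 4a 8┃..^.┃                            
━━━━━━━━━━┛..♣♣┃                            
..............♣┃                            
..............♣┃                            
..@...........♣┃                            
...............┃                            
...............┃                            
...............┃                            
..........#....┃                            


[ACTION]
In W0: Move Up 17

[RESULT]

                                            
                                            
                                            
━━━━━━━━━━┓                                 
          ┃                                 
──────────┨                                 
4f fc fd b┃                                 
a5 10 47 1┃━━━━┓                            
ab ab ab f┃    ┃                            
1b 1b 1b 9┃────┨                            
02 02 02 0┃    ┃                            
6c b2 4a 8┃    ┃                            
━━━━━━━━━━┛    ┃                            
               ┃                            
               ┃                            
..@..^^^^......┃                            
......^^.......┃                            
.......^.....^.┃                            
.~.............┃                            
.~..........^^.┃                            


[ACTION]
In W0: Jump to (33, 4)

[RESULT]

                                            
                                            
                                            
━━━━━━━━━━┓                                 
          ┃                                 
──────────┨                                 
4f fc fd b┃                                 
a5 10 47 1┃━━━━┓                            
ab ab ab f┃    ┃                            
1b 1b 1b 9┃────┨                            
02 02 02 0┃    ┃                            
6c b2 4a 8┃    ┃                            
━━━━━━━━━━┛    ┃                            
^........      ┃                            
.........      ┃                            
^.@......      ┃                            
^........      ┃                            
♣♣.......      ┃                            
.♣♣......      ┃                            
.♣.......      ┃                            


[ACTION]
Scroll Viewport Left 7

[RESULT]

                                            
                                            
                                            
━━━━━━━━━━━━━━━━━┓                          
r                ┃                          
─────────────────┨                          
 23 94 4f fc fd b┃                          
 1b 7d a5 10 47 1┃━━━━┓                     
 ab ab ab ab ab f┃    ┃                     
 1b 1b 1b 1b 1b 9┃────┨                     
 02 02 02 02 02 0┃    ┃                     
 58 58 6c b2 4a 8┃    ┃                     
━━━━━━━━━━━━━━━━━┛    ┃                     
.^.....^........      ┃                     
................      ┃                     
......^^.@......      ┃                     
.......^........      ┃                     
.......♣♣.......      ┃                     
........♣♣......      ┃                     
........♣.......      ┃                     


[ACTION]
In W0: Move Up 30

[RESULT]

                                            
                                            
                                            
━━━━━━━━━━━━━━━━━┓                          
r                ┃                          
─────────────────┨                          
 23 94 4f fc fd b┃                          
 1b 7d a5 10 47 1┃━━━━┓                     
 ab ab ab ab ab f┃    ┃                     
 1b 1b 1b 1b 1b 9┃────┨                     
 02 02 02 02 02 0┃    ┃                     
 58 58 6c b2 4a 8┃    ┃                     
━━━━━━━━━━━━━━━━━┛    ┃                     
                      ┃                     
                      ┃                     
^^^......@......      ┃                     
^^..............      ┃                     
.^.....^........      ┃                     
................      ┃                     
......^^........      ┃                     


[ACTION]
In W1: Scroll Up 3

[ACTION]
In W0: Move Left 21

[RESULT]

                                            
                                            
                                            
━━━━━━━━━━━━━━━━━┓                          
r                ┃                          
─────────────────┨                          
 23 94 4f fc fd b┃                          
 1b 7d a5 10 47 1┃━━━━┓                     
 ab ab ab ab ab f┃    ┃                     
 1b 1b 1b 1b 1b 9┃────┨                     
 02 02 02 02 02 0┃    ┃                     
 58 58 6c b2 4a 8┃    ┃                     
━━━━━━━━━━━━━━━━━┛    ┃                     
                      ┃                     
                      ┃                     
......~~~@..........^^┃                     
.....................^┃                     
......................┃                     
.......═^.......~.....┃                     
.......═^^......~.....┃                     


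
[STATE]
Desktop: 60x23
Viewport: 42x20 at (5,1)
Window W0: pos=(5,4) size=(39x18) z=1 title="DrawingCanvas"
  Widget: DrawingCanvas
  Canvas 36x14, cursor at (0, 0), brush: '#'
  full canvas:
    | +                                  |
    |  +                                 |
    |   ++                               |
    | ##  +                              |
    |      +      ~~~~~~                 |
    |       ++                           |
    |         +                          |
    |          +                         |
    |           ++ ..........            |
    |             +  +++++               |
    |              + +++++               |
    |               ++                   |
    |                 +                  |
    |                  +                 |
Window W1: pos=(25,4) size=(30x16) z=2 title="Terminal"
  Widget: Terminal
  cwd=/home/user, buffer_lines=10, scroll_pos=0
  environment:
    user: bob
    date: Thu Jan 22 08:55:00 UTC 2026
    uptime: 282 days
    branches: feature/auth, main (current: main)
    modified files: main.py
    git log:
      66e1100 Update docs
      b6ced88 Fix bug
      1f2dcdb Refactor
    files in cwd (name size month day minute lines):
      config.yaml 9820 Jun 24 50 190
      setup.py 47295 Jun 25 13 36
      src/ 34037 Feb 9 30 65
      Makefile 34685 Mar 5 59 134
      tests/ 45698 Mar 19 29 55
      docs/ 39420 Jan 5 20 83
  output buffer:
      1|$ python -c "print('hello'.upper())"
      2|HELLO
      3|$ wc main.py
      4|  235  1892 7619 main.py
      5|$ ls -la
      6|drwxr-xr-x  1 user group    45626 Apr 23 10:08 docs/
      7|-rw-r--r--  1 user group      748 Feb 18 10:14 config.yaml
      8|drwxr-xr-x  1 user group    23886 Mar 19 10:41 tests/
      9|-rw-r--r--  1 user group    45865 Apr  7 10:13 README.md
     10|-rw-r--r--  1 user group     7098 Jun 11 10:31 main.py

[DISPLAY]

                                          
                                          
                                          
┏━━━━━━━━━━━━━━━━━━━┏━━━━━━━━━━━━━━━━━━━━━
┃ DrawingCanvas     ┃ Terminal            
┠───────────────────┠─────────────────────
┃++                 ┃$ python -c "print('h
┃  +                ┃HELLO                
┃   ++              ┃$ wc main.py         
┃ ##  +             ┃  235  1892 7619 main
┃      +      ~~~~~~┃$ ls -la             
┃       ++          ┃drwxr-xr-x  1 user gr
┃         +         ┃-rw-r--r--  1 user gr
┃          +        ┃drwxr-xr-x  1 user gr
┃           ++ .....┃-rw-r--r--  1 user gr
┃             +  +++┃-rw-r--r--  1 user gr
┃              + +++┃$ █                  
┃               ++  ┃                     
┃                 + ┗━━━━━━━━━━━━━━━━━━━━━
┃                  +                  ┃   


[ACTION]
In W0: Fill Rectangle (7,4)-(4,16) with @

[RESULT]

                                          
                                          
                                          
┏━━━━━━━━━━━━━━━━━━━┏━━━━━━━━━━━━━━━━━━━━━
┃ DrawingCanvas     ┃ Terminal            
┠───────────────────┠─────────────────────
┃++                 ┃$ python -c "print('h
┃  +                ┃HELLO                
┃   ++              ┃$ wc main.py         
┃ ##  +             ┃  235  1892 7619 main
┃    @@@@@@@@@@@@@~~┃$ ls -la             
┃    @@@@@@@@@@@@@  ┃drwxr-xr-x  1 user gr
┃    @@@@@@@@@@@@@  ┃-rw-r--r--  1 user gr
┃    @@@@@@@@@@@@@  ┃drwxr-xr-x  1 user gr
┃           ++ .....┃-rw-r--r--  1 user gr
┃             +  +++┃-rw-r--r--  1 user gr
┃              + +++┃$ █                  
┃               ++  ┃                     
┃                 + ┗━━━━━━━━━━━━━━━━━━━━━
┃                  +                  ┃   


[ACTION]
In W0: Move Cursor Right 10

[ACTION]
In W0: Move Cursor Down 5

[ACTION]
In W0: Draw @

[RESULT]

                                          
                                          
                                          
┏━━━━━━━━━━━━━━━━━━━┏━━━━━━━━━━━━━━━━━━━━━
┃ DrawingCanvas     ┃ Terminal            
┠───────────────────┠─────────────────────
┃ +                 ┃$ python -c "print('h
┃  +                ┃HELLO                
┃   ++              ┃$ wc main.py         
┃ ##  +             ┃  235  1892 7619 main
┃    @@@@@@@@@@@@@~~┃$ ls -la             
┃    @@@@@@@@@@@@@  ┃drwxr-xr-x  1 user gr
┃    @@@@@@@@@@@@@  ┃-rw-r--r--  1 user gr
┃    @@@@@@@@@@@@@  ┃drwxr-xr-x  1 user gr
┃           ++ .....┃-rw-r--r--  1 user gr
┃             +  +++┃-rw-r--r--  1 user gr
┃              + +++┃$ █                  
┃               ++  ┃                     
┃                 + ┗━━━━━━━━━━━━━━━━━━━━━
┃                  +                  ┃   
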